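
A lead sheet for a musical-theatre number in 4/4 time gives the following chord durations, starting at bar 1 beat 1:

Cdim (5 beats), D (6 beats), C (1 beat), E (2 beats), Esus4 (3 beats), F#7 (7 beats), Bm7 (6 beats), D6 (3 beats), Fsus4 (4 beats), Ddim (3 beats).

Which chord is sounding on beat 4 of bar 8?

Beat 4 of bar 8 is beat (8−1)×4 + 4 = 32 overall.
Running totals: Cdim ends at 5, D ends at 11, C ends at 12, E ends at 14, Esus4 ends at 17, F#7 ends at 24, Bm7 ends at 30, D6 ends at 33.
Beat 32 falls within D6.

D6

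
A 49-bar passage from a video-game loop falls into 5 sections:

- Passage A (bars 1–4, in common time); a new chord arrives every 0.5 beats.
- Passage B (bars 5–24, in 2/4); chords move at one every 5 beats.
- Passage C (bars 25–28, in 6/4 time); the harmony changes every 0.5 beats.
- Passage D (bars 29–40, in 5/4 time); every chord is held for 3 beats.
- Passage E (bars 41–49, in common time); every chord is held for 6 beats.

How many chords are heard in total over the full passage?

A has 16 beats and chords last 0.5 each, so 32 chords.
B has 40 beats and chords last 5 each, so 8 chords.
C has 24 beats and chords last 0.5 each, so 48 chords.
D has 60 beats and chords last 3 each, so 20 chords.
E has 36 beats and chords last 6 each, so 6 chords.
Total: 32 + 8 + 48 + 20 + 6 = 114.

114 chords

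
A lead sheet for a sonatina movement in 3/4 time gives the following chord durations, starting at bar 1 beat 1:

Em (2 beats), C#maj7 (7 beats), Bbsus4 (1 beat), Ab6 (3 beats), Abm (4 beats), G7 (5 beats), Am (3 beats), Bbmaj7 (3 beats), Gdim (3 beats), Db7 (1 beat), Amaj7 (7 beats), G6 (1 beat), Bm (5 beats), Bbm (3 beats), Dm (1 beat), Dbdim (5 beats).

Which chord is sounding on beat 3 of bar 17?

Dbdim

Beat 3 of bar 17 is beat (17−1)×3 + 3 = 51 overall.
Running totals: Em ends at 2, C#maj7 ends at 9, Bbsus4 ends at 10, Ab6 ends at 13, Abm ends at 17, G7 ends at 22, Am ends at 25, Bbmaj7 ends at 28, Gdim ends at 31, Db7 ends at 32, Amaj7 ends at 39, G6 ends at 40, Bm ends at 45, Bbm ends at 48, Dm ends at 49, Dbdim ends at 54.
Beat 51 falls within Dbdim.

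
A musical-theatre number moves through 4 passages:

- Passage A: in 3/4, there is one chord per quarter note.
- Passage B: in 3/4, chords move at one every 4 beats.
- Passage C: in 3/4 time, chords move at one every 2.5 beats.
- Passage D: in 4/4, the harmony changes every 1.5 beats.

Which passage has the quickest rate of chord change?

Passage A

A: 3 beats/bar ÷ 1 beat/chord = 3 chords/bar.
B: 3 beats/bar ÷ 4 beats/chord = 0.75 chords/bar.
C: 3 beats/bar ÷ 2.5 beats/chord = 1.2 chords/bar.
D: 4 beats/bar ÷ 1.5 beats/chord = 8/3 chords/bar.
Fastest is A at 3 chords/bar.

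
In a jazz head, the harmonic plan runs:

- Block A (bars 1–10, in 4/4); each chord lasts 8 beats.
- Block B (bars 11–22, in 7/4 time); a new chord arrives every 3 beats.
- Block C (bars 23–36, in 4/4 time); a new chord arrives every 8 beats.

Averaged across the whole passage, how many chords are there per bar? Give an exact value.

A: 10 × 4 = 40 beats ÷ 8 = 5 chords.
B: 12 × 7 = 84 beats ÷ 3 = 28 chords.
C: 14 × 4 = 56 beats ÷ 8 = 7 chords.
Overall: 40 chords over 36 bars → 40/36 = 10/9 chords per bar.

10/9 chords per bar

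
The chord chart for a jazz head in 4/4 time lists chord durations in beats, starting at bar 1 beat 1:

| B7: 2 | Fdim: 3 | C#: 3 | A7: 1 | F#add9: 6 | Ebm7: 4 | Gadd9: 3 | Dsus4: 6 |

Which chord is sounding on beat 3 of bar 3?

F#add9

Beat 3 of bar 3 is beat (3−1)×4 + 3 = 11 overall.
Running totals: B7 ends at 2, Fdim ends at 5, C# ends at 8, A7 ends at 9, F#add9 ends at 15.
Beat 11 falls within F#add9.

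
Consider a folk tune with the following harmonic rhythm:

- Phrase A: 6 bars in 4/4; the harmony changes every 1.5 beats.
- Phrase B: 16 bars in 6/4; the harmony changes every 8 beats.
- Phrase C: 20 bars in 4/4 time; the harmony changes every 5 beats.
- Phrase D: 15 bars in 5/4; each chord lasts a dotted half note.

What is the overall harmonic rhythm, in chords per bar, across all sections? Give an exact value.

A: 6 × 4 = 24 beats ÷ 1.5 = 16 chords.
B: 16 × 6 = 96 beats ÷ 8 = 12 chords.
C: 20 × 4 = 80 beats ÷ 5 = 16 chords.
D: 15 × 5 = 75 beats ÷ 3 = 25 chords.
Overall: 69 chords over 57 bars → 69/57 = 23/19 chords per bar.

23/19 chords per bar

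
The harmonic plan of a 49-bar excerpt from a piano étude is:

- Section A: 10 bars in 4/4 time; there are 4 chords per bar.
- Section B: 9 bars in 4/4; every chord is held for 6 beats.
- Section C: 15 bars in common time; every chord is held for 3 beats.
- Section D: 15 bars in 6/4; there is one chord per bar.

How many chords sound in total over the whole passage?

81 chords

A has 40 beats and chords last 1 each, so 40 chords.
B has 36 beats and chords last 6 each, so 6 chords.
C has 60 beats and chords last 3 each, so 20 chords.
D has 90 beats and chords last 6 each, so 15 chords.
Total: 40 + 6 + 20 + 15 = 81.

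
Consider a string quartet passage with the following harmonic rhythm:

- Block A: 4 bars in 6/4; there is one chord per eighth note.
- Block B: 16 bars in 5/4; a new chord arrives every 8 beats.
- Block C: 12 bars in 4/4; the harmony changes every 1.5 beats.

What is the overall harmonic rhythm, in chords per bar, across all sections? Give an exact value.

45/16 chords per bar

A: 4 × 6 = 24 beats ÷ 0.5 = 48 chords.
B: 16 × 5 = 80 beats ÷ 8 = 10 chords.
C: 12 × 4 = 48 beats ÷ 1.5 = 32 chords.
Overall: 90 chords over 32 bars → 90/32 = 45/16 chords per bar.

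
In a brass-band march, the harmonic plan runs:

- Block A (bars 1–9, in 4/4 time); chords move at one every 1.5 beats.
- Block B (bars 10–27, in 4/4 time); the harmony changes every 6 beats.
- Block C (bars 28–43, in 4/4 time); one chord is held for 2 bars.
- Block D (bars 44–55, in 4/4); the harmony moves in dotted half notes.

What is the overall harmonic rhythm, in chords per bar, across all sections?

A: 9 bars of 4 beats is 36 beats; at 1.5 beats each that's 24 chords.
B: 18 bars of 4 beats is 72 beats; at 6 beats each that's 12 chords.
C: 16 bars of 4 beats is 64 beats; at 8 beats each that's 8 chords.
D: 12 bars of 4 beats is 48 beats; at 3 beats each that's 16 chords.
Overall: 60 chords over 55 bars → 60/55 = 12/11 chords per bar.

12/11 chords per bar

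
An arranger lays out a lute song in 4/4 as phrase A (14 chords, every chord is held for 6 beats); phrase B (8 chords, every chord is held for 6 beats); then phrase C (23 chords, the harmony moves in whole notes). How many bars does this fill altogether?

A: 14 × 6 = 84 beats = 21 bars.
B: 8 × 6 = 48 beats = 12 bars.
C: 23 × 4 = 92 beats = 23 bars.
Total: 21 + 12 + 23 = 56 bars.

56 bars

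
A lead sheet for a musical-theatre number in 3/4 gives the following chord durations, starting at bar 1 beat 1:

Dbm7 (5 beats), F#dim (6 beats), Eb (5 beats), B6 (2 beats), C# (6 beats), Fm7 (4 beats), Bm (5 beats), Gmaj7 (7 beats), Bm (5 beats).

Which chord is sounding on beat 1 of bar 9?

Beat 1 of bar 9 is beat (9−1)×3 + 1 = 25 overall.
Running totals: Dbm7 ends at 5, F#dim ends at 11, Eb ends at 16, B6 ends at 18, C# ends at 24, Fm7 ends at 28.
Beat 25 falls within Fm7.

Fm7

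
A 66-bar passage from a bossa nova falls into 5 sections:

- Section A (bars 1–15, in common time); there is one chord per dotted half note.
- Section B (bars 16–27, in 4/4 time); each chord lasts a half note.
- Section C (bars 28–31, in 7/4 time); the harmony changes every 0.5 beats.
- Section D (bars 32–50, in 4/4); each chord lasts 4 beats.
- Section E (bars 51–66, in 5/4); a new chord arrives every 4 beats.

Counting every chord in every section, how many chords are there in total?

A: 15·4 = 60 beats, 60/3 = 20 chords.
B: 12·4 = 48 beats, 48/2 = 24 chords.
C: 4·7 = 28 beats, 28/0.5 = 56 chords.
D: 19·4 = 76 beats, 76/4 = 19 chords.
E: 16·5 = 80 beats, 80/4 = 20 chords.
Total: 20 + 24 + 56 + 19 + 20 = 139.

139 chords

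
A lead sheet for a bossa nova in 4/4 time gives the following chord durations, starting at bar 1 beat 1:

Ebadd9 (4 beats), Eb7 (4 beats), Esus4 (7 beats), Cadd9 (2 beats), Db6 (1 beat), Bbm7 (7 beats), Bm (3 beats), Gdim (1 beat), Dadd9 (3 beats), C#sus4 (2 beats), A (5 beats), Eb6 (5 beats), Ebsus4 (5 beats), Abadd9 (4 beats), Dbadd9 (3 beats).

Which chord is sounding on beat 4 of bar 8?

Beat 4 of bar 8 is beat (8−1)×4 + 4 = 32 overall.
Running totals: Ebadd9 ends at 4, Eb7 ends at 8, Esus4 ends at 15, Cadd9 ends at 17, Db6 ends at 18, Bbm7 ends at 25, Bm ends at 28, Gdim ends at 29, Dadd9 ends at 32.
Beat 32 falls within Dadd9.

Dadd9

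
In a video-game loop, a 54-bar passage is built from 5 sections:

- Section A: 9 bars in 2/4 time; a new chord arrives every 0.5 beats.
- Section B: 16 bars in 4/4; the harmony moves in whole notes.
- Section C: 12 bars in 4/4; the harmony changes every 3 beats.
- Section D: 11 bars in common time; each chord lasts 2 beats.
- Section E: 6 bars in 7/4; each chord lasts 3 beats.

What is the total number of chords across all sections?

A: 9 bars × 2 beats = 18 beats; 0.5 beats/chord → 36 chords.
B: 16 bars × 4 beats = 64 beats; 4 beats/chord → 16 chords.
C: 12 bars × 4 beats = 48 beats; 3 beats/chord → 16 chords.
D: 11 bars × 4 beats = 44 beats; 2 beats/chord → 22 chords.
E: 6 bars × 7 beats = 42 beats; 3 beats/chord → 14 chords.
Total: 36 + 16 + 16 + 22 + 14 = 104.

104 chords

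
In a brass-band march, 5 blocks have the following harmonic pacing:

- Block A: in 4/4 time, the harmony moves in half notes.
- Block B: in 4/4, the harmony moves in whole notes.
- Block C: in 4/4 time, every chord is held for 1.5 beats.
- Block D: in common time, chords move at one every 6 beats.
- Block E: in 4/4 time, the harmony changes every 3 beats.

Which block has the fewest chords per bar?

A: 4/2 = 2 chords/bar.
B: 4/4 = 1 chord/bar.
C: 4/1.5 = 8/3 chords/bar.
D: 4/6 = 2/3 chords/bar.
E: 4/3 = 4/3 chords/bar.
Slowest is D at 2/3 chords/bar.

Block D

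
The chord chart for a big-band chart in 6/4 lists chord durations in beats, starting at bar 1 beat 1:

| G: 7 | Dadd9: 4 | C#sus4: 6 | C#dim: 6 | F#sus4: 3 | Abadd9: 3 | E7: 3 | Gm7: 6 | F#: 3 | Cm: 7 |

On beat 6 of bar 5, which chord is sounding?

E7

Beat 6 of bar 5 is beat (5−1)×6 + 6 = 30 overall.
Running totals: G ends at 7, Dadd9 ends at 11, C#sus4 ends at 17, C#dim ends at 23, F#sus4 ends at 26, Abadd9 ends at 29, E7 ends at 32.
Beat 30 falls within E7.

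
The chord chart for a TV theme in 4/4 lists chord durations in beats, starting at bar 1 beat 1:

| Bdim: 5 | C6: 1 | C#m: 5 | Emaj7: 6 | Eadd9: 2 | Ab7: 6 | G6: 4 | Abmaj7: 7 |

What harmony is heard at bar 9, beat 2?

Abmaj7

Beat 2 of bar 9 is beat (9−1)×4 + 2 = 34 overall.
Running totals: Bdim ends at 5, C6 ends at 6, C#m ends at 11, Emaj7 ends at 17, Eadd9 ends at 19, Ab7 ends at 25, G6 ends at 29, Abmaj7 ends at 36.
Beat 34 falls within Abmaj7.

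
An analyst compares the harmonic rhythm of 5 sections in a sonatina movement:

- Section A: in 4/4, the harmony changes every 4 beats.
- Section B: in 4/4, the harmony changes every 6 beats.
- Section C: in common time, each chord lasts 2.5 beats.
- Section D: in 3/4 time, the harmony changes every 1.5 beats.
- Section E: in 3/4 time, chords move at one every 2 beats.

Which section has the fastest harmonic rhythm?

A: each chord is 4 beats in 4/4, so 1 per bar.
B: each chord is 6 beats in 4/4, so 2/3 per bar.
C: each chord is 2.5 beats in 4/4, so 1.6 per bar.
D: each chord is 1.5 beats in 3/4, so 2 per bar.
E: each chord is 2 beats in 3/4, so 1.5 per bar.
Fastest is D at 2 chords/bar.

Section D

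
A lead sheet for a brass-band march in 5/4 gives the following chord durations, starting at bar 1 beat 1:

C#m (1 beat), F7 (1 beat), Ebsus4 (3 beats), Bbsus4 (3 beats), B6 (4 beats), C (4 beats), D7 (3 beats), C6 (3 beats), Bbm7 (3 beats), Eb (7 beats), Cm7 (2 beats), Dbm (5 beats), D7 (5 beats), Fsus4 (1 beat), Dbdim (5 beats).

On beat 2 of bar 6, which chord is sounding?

Beat 2 of bar 6 is beat (6−1)×5 + 2 = 27 overall.
Running totals: C#m ends at 1, F7 ends at 2, Ebsus4 ends at 5, Bbsus4 ends at 8, B6 ends at 12, C ends at 16, D7 ends at 19, C6 ends at 22, Bbm7 ends at 25, Eb ends at 32.
Beat 27 falls within Eb.

Eb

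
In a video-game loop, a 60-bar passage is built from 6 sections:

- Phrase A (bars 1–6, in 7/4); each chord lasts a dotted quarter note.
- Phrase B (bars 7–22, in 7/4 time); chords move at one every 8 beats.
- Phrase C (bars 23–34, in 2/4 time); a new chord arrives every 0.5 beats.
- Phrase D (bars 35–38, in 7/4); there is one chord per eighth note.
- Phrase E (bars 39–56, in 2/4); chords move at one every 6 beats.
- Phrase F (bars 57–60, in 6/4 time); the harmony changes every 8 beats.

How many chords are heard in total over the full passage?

155 chords

A has 42 beats and chords last 1.5 each, so 28 chords.
B has 112 beats and chords last 8 each, so 14 chords.
C has 24 beats and chords last 0.5 each, so 48 chords.
D has 28 beats and chords last 0.5 each, so 56 chords.
E has 36 beats and chords last 6 each, so 6 chords.
F has 24 beats and chords last 8 each, so 3 chords.
Total: 28 + 14 + 48 + 56 + 6 + 3 = 155.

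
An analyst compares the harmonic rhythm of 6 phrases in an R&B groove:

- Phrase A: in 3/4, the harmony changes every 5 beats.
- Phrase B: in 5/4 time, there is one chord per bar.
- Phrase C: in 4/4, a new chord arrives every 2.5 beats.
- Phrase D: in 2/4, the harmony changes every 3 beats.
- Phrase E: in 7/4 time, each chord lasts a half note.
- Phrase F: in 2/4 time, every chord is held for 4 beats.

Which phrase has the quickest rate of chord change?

Phrase E

A: 3/5 = 0.6 chords/bar.
B: 5/5 = 1 chord/bar.
C: 4/2.5 = 1.6 chords/bar.
D: 2/3 = 2/3 chords/bar.
E: 7/2 = 3.5 chords/bar.
F: 2/4 = 0.5 chords/bar.
Fastest is E at 3.5 chords/bar.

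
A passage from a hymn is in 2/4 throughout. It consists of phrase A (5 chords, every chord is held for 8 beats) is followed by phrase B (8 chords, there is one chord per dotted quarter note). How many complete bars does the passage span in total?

A: 5 × 8 = 40 beats = 20 bars.
B: 8 × 1.5 = 12 beats = 6 bars.
Total: 20 + 6 = 26 bars.

26 bars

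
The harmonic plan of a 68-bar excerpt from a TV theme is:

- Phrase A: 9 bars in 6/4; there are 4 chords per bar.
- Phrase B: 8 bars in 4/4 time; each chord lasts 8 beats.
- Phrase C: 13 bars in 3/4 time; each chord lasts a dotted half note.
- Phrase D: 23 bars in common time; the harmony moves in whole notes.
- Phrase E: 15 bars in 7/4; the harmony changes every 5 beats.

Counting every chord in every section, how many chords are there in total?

A has 54 beats and chords last 1.5 each, so 36 chords.
B has 32 beats and chords last 8 each, so 4 chords.
C has 39 beats and chords last 3 each, so 13 chords.
D has 92 beats and chords last 4 each, so 23 chords.
E has 105 beats and chords last 5 each, so 21 chords.
Total: 36 + 4 + 13 + 23 + 21 = 97.

97 chords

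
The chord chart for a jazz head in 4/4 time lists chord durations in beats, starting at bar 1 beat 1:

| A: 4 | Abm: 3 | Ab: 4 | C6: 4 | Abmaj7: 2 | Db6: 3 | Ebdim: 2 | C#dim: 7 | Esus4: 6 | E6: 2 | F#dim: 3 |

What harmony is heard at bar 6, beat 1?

Beat 1 of bar 6 is beat (6−1)×4 + 1 = 21 overall.
Running totals: A ends at 4, Abm ends at 7, Ab ends at 11, C6 ends at 15, Abmaj7 ends at 17, Db6 ends at 20, Ebdim ends at 22.
Beat 21 falls within Ebdim.

Ebdim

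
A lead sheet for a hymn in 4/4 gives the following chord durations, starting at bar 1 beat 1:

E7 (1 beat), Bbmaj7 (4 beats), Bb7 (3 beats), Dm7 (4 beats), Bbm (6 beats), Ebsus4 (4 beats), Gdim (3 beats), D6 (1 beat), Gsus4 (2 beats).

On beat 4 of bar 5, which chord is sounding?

Ebsus4

Beat 4 of bar 5 is beat (5−1)×4 + 4 = 20 overall.
Running totals: E7 ends at 1, Bbmaj7 ends at 5, Bb7 ends at 8, Dm7 ends at 12, Bbm ends at 18, Ebsus4 ends at 22.
Beat 20 falls within Ebsus4.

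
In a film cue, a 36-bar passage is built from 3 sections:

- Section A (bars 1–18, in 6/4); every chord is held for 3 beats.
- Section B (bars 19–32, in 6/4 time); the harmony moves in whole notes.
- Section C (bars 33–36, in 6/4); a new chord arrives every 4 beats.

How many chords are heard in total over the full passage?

A: 18 bars × 6 beats = 108 beats; 3 beats/chord → 36 chords.
B: 14 bars × 6 beats = 84 beats; 4 beats/chord → 21 chords.
C: 4 bars × 6 beats = 24 beats; 4 beats/chord → 6 chords.
Total: 36 + 21 + 6 = 63.

63 chords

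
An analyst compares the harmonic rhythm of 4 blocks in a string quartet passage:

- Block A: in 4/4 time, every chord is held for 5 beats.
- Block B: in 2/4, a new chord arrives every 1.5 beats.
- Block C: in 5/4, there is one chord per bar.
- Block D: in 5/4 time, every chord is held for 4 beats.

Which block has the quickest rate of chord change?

Block B

A: each chord is 5 beats in 4/4, so 0.8 per bar.
B: each chord is 1.5 beats in 2/4, so 4/3 per bar.
C: each chord is 5 beats in 5/4, so 1 per bar.
D: each chord is 4 beats in 5/4, so 1.25 per bar.
Fastest is B at 4/3 chords/bar.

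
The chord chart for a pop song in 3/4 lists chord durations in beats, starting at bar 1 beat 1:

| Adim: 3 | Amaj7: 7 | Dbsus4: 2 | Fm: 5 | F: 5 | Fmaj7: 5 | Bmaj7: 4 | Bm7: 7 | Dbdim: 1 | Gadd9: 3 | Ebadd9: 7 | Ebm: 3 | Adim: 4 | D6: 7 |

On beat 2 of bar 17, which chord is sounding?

Beat 2 of bar 17 is beat (17−1)×3 + 2 = 50 overall.
Running totals: Adim ends at 3, Amaj7 ends at 10, Dbsus4 ends at 12, Fm ends at 17, F ends at 22, Fmaj7 ends at 27, Bmaj7 ends at 31, Bm7 ends at 38, Dbdim ends at 39, Gadd9 ends at 42, Ebadd9 ends at 49, Ebm ends at 52.
Beat 50 falls within Ebm.

Ebm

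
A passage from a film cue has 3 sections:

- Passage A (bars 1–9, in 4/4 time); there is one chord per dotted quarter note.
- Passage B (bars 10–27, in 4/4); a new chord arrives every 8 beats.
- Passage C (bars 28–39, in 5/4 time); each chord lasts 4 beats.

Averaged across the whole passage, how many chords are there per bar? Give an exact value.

16/13 chords per bar

A: 9 × 4 = 36 beats ÷ 1.5 = 24 chords.
B: 18 × 4 = 72 beats ÷ 8 = 9 chords.
C: 12 × 5 = 60 beats ÷ 4 = 15 chords.
Overall: 48 chords over 39 bars → 48/39 = 16/13 chords per bar.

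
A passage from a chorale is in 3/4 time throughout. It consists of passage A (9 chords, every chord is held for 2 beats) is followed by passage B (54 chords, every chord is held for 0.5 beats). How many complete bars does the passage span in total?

A: 9 × 2 = 18 beats = 6 bars.
B: 54 × 0.5 = 27 beats = 9 bars.
Total: 6 + 9 = 15 bars.

15 bars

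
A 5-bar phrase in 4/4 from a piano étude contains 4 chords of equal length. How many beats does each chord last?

5 bars × 4 beats/bar = 20 beats total.
20 beats ÷ 4 chords = 5 beats per chord.

5 beats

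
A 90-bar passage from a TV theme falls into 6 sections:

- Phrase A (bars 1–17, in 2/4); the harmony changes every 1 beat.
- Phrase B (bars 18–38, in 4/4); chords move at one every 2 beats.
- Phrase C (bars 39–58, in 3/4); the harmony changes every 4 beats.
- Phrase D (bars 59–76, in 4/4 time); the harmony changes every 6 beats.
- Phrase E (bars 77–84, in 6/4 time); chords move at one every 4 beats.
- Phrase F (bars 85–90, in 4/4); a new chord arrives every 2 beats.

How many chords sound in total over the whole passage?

127 chords

A has 34 beats and chords last 1 each, so 34 chords.
B has 84 beats and chords last 2 each, so 42 chords.
C has 60 beats and chords last 4 each, so 15 chords.
D has 72 beats and chords last 6 each, so 12 chords.
E has 48 beats and chords last 4 each, so 12 chords.
F has 24 beats and chords last 2 each, so 12 chords.
Total: 34 + 42 + 15 + 12 + 12 + 12 = 127.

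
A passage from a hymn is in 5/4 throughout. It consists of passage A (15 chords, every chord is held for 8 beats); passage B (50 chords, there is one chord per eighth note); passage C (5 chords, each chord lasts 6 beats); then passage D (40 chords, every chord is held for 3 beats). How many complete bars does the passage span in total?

A: 15 × 8 = 120 beats = 24 bars.
B: 50 × 0.5 = 25 beats = 5 bars.
C: 5 × 6 = 30 beats = 6 bars.
D: 40 × 3 = 120 beats = 24 bars.
Total: 24 + 5 + 6 + 24 = 59 bars.

59 bars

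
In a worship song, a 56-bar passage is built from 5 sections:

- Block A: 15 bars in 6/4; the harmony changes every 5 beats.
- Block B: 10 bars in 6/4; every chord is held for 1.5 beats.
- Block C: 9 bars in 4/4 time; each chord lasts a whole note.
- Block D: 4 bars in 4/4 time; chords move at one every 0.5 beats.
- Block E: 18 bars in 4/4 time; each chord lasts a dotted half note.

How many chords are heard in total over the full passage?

A: 15·6 = 90 beats, 90/5 = 18 chords.
B: 10·6 = 60 beats, 60/1.5 = 40 chords.
C: 9·4 = 36 beats, 36/4 = 9 chords.
D: 4·4 = 16 beats, 16/0.5 = 32 chords.
E: 18·4 = 72 beats, 72/3 = 24 chords.
Total: 18 + 40 + 9 + 32 + 24 = 123.

123 chords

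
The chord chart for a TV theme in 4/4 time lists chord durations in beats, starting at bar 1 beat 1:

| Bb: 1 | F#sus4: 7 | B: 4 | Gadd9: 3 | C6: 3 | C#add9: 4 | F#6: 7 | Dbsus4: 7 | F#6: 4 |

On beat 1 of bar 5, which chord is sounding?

Beat 1 of bar 5 is beat (5−1)×4 + 1 = 17 overall.
Running totals: Bb ends at 1, F#sus4 ends at 8, B ends at 12, Gadd9 ends at 15, C6 ends at 18.
Beat 17 falls within C6.

C6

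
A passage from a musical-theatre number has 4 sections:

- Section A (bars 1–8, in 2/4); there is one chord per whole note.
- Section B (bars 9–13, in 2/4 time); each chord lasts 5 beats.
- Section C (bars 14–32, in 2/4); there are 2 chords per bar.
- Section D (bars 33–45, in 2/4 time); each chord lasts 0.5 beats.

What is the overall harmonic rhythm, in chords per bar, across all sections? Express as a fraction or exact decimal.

32/15 chords per bar

A: 8 × 2 = 16 beats ÷ 4 = 4 chords.
B: 5 × 2 = 10 beats ÷ 5 = 2 chords.
C: 19 × 2 = 38 beats ÷ 1 = 38 chords.
D: 13 × 2 = 26 beats ÷ 0.5 = 52 chords.
Overall: 96 chords over 45 bars → 96/45 = 32/15 chords per bar.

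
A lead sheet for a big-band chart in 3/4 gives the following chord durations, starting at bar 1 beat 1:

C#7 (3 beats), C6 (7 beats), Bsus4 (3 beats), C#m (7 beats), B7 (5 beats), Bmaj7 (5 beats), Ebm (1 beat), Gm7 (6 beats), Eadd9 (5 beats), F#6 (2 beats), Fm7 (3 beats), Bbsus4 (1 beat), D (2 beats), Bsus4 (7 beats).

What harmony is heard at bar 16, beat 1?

Fm7

Beat 1 of bar 16 is beat (16−1)×3 + 1 = 46 overall.
Running totals: C#7 ends at 3, C6 ends at 10, Bsus4 ends at 13, C#m ends at 20, B7 ends at 25, Bmaj7 ends at 30, Ebm ends at 31, Gm7 ends at 37, Eadd9 ends at 42, F#6 ends at 44, Fm7 ends at 47.
Beat 46 falls within Fm7.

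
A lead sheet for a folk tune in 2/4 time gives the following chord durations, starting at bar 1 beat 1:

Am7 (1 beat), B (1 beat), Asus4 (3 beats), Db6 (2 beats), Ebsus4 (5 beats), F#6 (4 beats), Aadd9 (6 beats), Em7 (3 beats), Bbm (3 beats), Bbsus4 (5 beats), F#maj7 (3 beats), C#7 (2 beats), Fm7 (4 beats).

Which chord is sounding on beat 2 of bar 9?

Beat 2 of bar 9 is beat (9−1)×2 + 2 = 18 overall.
Running totals: Am7 ends at 1, B ends at 2, Asus4 ends at 5, Db6 ends at 7, Ebsus4 ends at 12, F#6 ends at 16, Aadd9 ends at 22.
Beat 18 falls within Aadd9.

Aadd9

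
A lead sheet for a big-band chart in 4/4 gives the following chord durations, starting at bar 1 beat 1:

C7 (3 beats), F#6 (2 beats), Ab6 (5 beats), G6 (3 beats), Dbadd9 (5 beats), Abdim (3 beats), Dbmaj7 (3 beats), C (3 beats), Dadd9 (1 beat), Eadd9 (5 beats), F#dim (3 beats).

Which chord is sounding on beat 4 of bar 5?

Abdim

Beat 4 of bar 5 is beat (5−1)×4 + 4 = 20 overall.
Running totals: C7 ends at 3, F#6 ends at 5, Ab6 ends at 10, G6 ends at 13, Dbadd9 ends at 18, Abdim ends at 21.
Beat 20 falls within Abdim.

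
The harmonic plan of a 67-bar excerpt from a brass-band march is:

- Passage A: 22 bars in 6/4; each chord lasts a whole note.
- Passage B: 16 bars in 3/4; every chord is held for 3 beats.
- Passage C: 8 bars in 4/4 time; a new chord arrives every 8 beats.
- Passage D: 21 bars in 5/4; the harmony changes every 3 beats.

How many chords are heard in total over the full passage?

A: 22 bars × 6 beats = 132 beats; 4 beats/chord → 33 chords.
B: 16 bars × 3 beats = 48 beats; 3 beats/chord → 16 chords.
C: 8 bars × 4 beats = 32 beats; 8 beats/chord → 4 chords.
D: 21 bars × 5 beats = 105 beats; 3 beats/chord → 35 chords.
Total: 33 + 16 + 4 + 35 = 88.

88 chords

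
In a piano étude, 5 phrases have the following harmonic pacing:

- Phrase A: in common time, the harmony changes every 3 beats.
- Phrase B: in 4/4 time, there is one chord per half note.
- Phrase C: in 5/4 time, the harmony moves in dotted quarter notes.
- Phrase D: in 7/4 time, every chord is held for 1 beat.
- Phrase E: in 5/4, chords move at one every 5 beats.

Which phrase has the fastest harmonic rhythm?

A: 4/3 = 4/3 chords/bar.
B: 4/2 = 2 chords/bar.
C: 5/1.5 = 10/3 chords/bar.
D: 7/1 = 7 chords/bar.
E: 5/5 = 1 chord/bar.
Fastest is D at 7 chords/bar.

Phrase D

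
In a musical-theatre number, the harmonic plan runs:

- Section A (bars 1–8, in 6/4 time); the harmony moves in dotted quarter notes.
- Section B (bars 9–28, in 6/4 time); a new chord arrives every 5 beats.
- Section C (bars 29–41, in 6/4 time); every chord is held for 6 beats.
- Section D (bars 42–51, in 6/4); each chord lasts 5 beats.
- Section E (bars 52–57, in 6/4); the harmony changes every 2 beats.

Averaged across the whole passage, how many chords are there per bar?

33/19 chords per bar

A: 8 bars of 6 beats is 48 beats; at 1.5 beats each that's 32 chords.
B: 20 bars of 6 beats is 120 beats; at 5 beats each that's 24 chords.
C: 13 bars of 6 beats is 78 beats; at 6 beats each that's 13 chords.
D: 10 bars of 6 beats is 60 beats; at 5 beats each that's 12 chords.
E: 6 bars of 6 beats is 36 beats; at 2 beats each that's 18 chords.
Overall: 99 chords over 57 bars → 99/57 = 33/19 chords per bar.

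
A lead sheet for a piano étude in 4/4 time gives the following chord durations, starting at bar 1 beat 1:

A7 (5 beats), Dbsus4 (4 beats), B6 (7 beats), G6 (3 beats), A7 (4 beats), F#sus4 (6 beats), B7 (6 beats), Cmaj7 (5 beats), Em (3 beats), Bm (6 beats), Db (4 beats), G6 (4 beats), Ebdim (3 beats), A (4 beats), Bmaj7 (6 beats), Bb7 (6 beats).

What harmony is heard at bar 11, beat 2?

Em

Beat 2 of bar 11 is beat (11−1)×4 + 2 = 42 overall.
Running totals: A7 ends at 5, Dbsus4 ends at 9, B6 ends at 16, G6 ends at 19, A7 ends at 23, F#sus4 ends at 29, B7 ends at 35, Cmaj7 ends at 40, Em ends at 43.
Beat 42 falls within Em.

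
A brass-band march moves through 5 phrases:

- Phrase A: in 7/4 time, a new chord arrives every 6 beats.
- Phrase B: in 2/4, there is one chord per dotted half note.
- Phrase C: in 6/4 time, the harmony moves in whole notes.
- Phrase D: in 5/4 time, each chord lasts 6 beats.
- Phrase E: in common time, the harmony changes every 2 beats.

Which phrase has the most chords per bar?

A: each chord is 6 beats in 7/4, so 7/6 per bar.
B: each chord is 3 beats in 2/4, so 2/3 per bar.
C: each chord is 4 beats in 6/4, so 1.5 per bar.
D: each chord is 6 beats in 5/4, so 5/6 per bar.
E: each chord is 2 beats in 4/4, so 2 per bar.
Fastest is E at 2 chords/bar.

Phrase E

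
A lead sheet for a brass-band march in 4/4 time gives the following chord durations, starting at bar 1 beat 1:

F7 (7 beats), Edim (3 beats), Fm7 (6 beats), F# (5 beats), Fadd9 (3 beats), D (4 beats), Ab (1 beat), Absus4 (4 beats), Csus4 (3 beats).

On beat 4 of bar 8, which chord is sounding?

Beat 4 of bar 8 is beat (8−1)×4 + 4 = 32 overall.
Running totals: F7 ends at 7, Edim ends at 10, Fm7 ends at 16, F# ends at 21, Fadd9 ends at 24, D ends at 28, Ab ends at 29, Absus4 ends at 33.
Beat 32 falls within Absus4.

Absus4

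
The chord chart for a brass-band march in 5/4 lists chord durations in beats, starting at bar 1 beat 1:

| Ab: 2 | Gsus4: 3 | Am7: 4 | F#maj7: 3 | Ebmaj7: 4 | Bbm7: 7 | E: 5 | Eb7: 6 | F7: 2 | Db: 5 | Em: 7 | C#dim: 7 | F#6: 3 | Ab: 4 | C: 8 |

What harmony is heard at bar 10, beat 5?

Beat 5 of bar 10 is beat (10−1)×5 + 5 = 50 overall.
Running totals: Ab ends at 2, Gsus4 ends at 5, Am7 ends at 9, F#maj7 ends at 12, Ebmaj7 ends at 16, Bbm7 ends at 23, E ends at 28, Eb7 ends at 34, F7 ends at 36, Db ends at 41, Em ends at 48, C#dim ends at 55.
Beat 50 falls within C#dim.

C#dim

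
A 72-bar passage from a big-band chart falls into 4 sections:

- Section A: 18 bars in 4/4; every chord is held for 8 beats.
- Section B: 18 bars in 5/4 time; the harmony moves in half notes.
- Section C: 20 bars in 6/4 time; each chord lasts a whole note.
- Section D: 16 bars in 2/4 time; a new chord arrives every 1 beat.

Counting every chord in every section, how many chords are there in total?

A: 18·4 = 72 beats, 72/8 = 9 chords.
B: 18·5 = 90 beats, 90/2 = 45 chords.
C: 20·6 = 120 beats, 120/4 = 30 chords.
D: 16·2 = 32 beats, 32/1 = 32 chords.
Total: 9 + 45 + 30 + 32 = 116.

116 chords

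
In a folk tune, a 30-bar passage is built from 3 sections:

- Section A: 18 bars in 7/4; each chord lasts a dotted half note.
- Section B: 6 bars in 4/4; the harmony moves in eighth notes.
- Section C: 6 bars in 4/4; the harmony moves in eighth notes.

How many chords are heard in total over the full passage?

A: 18·7 = 126 beats, 126/3 = 42 chords.
B: 6·4 = 24 beats, 24/0.5 = 48 chords.
C: 6·4 = 24 beats, 24/0.5 = 48 chords.
Total: 42 + 48 + 48 = 138.

138 chords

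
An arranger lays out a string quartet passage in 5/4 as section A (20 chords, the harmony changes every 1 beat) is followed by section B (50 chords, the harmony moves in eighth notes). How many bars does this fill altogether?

A: 20 × 1 = 20 beats = 4 bars.
B: 50 × 0.5 = 25 beats = 5 bars.
Total: 4 + 5 = 9 bars.

9 bars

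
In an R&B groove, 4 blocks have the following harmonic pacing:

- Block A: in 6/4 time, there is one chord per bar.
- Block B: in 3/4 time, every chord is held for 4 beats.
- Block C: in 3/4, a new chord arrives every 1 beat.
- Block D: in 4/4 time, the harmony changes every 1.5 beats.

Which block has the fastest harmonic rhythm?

A: 6 beats/bar ÷ 6 beats/chord = 1 chord/bar.
B: 3 beats/bar ÷ 4 beats/chord = 0.75 chords/bar.
C: 3 beats/bar ÷ 1 beat/chord = 3 chords/bar.
D: 4 beats/bar ÷ 1.5 beats/chord = 8/3 chords/bar.
Fastest is C at 3 chords/bar.

Block C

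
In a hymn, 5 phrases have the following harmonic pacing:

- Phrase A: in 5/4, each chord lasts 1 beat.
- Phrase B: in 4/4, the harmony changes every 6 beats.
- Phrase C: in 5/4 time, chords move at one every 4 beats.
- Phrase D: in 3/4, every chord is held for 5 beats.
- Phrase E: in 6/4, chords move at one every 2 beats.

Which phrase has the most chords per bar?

A: 5 beats/bar ÷ 1 beat/chord = 5 chords/bar.
B: 4 beats/bar ÷ 6 beats/chord = 2/3 chords/bar.
C: 5 beats/bar ÷ 4 beats/chord = 1.25 chords/bar.
D: 3 beats/bar ÷ 5 beats/chord = 0.6 chords/bar.
E: 6 beats/bar ÷ 2 beats/chord = 3 chords/bar.
Fastest is A at 5 chords/bar.

Phrase A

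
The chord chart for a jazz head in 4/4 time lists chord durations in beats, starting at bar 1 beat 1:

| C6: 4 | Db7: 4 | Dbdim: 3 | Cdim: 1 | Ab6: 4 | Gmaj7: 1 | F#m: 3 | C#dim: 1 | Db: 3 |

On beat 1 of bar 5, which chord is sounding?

Beat 1 of bar 5 is beat (5−1)×4 + 1 = 17 overall.
Running totals: C6 ends at 4, Db7 ends at 8, Dbdim ends at 11, Cdim ends at 12, Ab6 ends at 16, Gmaj7 ends at 17.
Beat 17 falls within Gmaj7.

Gmaj7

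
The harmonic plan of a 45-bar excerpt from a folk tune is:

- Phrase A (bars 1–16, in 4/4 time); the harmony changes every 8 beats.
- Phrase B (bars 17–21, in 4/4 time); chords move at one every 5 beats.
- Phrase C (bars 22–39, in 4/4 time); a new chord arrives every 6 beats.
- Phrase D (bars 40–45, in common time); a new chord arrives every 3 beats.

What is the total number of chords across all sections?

A has 64 beats and chords last 8 each, so 8 chords.
B has 20 beats and chords last 5 each, so 4 chords.
C has 72 beats and chords last 6 each, so 12 chords.
D has 24 beats and chords last 3 each, so 8 chords.
Total: 8 + 4 + 12 + 8 = 32.

32 chords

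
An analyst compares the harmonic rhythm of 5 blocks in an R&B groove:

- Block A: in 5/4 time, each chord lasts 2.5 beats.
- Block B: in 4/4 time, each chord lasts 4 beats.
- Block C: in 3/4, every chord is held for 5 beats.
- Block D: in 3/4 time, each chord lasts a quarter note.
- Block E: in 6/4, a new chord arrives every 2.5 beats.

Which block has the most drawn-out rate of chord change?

Block C

A: 5 beats/bar ÷ 2.5 beats/chord = 2 chords/bar.
B: 4 beats/bar ÷ 4 beats/chord = 1 chord/bar.
C: 3 beats/bar ÷ 5 beats/chord = 0.6 chords/bar.
D: 3 beats/bar ÷ 1 beat/chord = 3 chords/bar.
E: 6 beats/bar ÷ 2.5 beats/chord = 2.4 chords/bar.
Slowest is C at 0.6 chords/bar.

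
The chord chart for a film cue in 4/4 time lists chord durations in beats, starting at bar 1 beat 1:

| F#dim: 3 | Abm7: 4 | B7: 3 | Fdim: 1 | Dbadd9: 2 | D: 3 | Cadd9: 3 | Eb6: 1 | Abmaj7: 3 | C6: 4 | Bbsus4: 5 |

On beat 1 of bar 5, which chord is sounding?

Cadd9

Beat 1 of bar 5 is beat (5−1)×4 + 1 = 17 overall.
Running totals: F#dim ends at 3, Abm7 ends at 7, B7 ends at 10, Fdim ends at 11, Dbadd9 ends at 13, D ends at 16, Cadd9 ends at 19.
Beat 17 falls within Cadd9.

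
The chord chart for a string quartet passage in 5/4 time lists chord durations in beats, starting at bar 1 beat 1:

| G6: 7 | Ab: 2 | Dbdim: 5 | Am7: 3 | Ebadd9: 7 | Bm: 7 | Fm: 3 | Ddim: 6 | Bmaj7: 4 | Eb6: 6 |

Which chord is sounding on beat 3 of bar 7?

Fm

Beat 3 of bar 7 is beat (7−1)×5 + 3 = 33 overall.
Running totals: G6 ends at 7, Ab ends at 9, Dbdim ends at 14, Am7 ends at 17, Ebadd9 ends at 24, Bm ends at 31, Fm ends at 34.
Beat 33 falls within Fm.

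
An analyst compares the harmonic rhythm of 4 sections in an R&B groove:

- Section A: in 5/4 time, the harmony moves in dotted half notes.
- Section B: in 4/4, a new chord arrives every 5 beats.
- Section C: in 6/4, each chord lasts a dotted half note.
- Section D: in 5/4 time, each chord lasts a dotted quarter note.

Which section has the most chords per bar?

Section D

A: each chord is 3 beats in 5/4, so 5/3 per bar.
B: each chord is 5 beats in 4/4, so 0.8 per bar.
C: each chord is 3 beats in 6/4, so 2 per bar.
D: each chord is 1.5 beats in 5/4, so 10/3 per bar.
Fastest is D at 10/3 chords/bar.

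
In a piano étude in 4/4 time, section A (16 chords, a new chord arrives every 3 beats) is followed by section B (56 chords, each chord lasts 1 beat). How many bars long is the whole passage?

26 bars

A: 16 × 3 = 48 beats = 12 bars.
B: 56 × 1 = 56 beats = 14 bars.
Total: 12 + 14 = 26 bars.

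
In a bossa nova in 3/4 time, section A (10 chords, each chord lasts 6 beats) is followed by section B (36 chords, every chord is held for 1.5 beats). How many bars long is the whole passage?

A: 10 × 6 = 60 beats = 20 bars.
B: 36 × 1.5 = 54 beats = 18 bars.
Total: 20 + 18 = 38 bars.

38 bars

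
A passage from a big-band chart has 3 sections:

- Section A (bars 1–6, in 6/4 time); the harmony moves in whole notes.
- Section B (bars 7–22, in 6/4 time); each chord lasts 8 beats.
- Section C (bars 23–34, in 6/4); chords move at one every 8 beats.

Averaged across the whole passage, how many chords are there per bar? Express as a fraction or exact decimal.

A: 6 bars of 6 beats is 36 beats; at 4 beats each that's 9 chords.
B: 16 bars of 6 beats is 96 beats; at 8 beats each that's 12 chords.
C: 12 bars of 6 beats is 72 beats; at 8 beats each that's 9 chords.
Overall: 30 chords over 34 bars → 30/34 = 15/17 chords per bar.

15/17 chords per bar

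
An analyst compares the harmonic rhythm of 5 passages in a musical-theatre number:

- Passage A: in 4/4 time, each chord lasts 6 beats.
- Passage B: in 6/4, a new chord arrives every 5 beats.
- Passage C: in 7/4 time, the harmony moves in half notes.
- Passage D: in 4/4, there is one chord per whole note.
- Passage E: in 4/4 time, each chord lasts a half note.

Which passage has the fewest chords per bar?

A: 4/6 = 2/3 chords/bar.
B: 6/5 = 1.2 chords/bar.
C: 7/2 = 3.5 chords/bar.
D: 4/4 = 1 chord/bar.
E: 4/2 = 2 chords/bar.
Slowest is A at 2/3 chords/bar.

Passage A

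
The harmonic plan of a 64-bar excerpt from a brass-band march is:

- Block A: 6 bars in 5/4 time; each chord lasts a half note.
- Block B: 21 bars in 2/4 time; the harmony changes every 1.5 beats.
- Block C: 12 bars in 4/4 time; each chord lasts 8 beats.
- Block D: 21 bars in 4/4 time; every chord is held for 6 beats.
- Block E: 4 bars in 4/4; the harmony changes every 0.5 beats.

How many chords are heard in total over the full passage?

A: 6·5 = 30 beats, 30/2 = 15 chords.
B: 21·2 = 42 beats, 42/1.5 = 28 chords.
C: 12·4 = 48 beats, 48/8 = 6 chords.
D: 21·4 = 84 beats, 84/6 = 14 chords.
E: 4·4 = 16 beats, 16/0.5 = 32 chords.
Total: 15 + 28 + 6 + 14 + 32 = 95.

95 chords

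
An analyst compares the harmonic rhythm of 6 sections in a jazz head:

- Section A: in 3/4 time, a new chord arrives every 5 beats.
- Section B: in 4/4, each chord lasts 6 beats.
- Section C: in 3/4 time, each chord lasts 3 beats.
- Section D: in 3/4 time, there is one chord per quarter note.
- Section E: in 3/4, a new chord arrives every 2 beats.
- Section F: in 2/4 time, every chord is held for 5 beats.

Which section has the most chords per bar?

A: each chord is 5 beats in 3/4, so 0.6 per bar.
B: each chord is 6 beats in 4/4, so 2/3 per bar.
C: each chord is 3 beats in 3/4, so 1 per bar.
D: each chord is 1 beat in 3/4, so 3 per bar.
E: each chord is 2 beats in 3/4, so 1.5 per bar.
F: each chord is 5 beats in 2/4, so 0.4 per bar.
Fastest is D at 3 chords/bar.

Section D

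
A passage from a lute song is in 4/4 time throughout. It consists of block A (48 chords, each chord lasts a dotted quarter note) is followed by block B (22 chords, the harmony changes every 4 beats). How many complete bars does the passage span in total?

40 bars

A: 48 × 1.5 = 72 beats = 18 bars.
B: 22 × 4 = 88 beats = 22 bars.
Total: 18 + 22 = 40 bars.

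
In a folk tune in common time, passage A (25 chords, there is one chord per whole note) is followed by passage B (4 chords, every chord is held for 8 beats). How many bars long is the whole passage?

A: 25 × 4 = 100 beats = 25 bars.
B: 4 × 8 = 32 beats = 8 bars.
Total: 25 + 8 = 33 bars.

33 bars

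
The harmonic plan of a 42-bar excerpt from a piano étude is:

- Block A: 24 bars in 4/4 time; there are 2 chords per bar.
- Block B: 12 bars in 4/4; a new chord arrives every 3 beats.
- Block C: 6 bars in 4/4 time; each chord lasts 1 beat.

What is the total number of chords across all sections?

A: 24·4 = 96 beats, 96/2 = 48 chords.
B: 12·4 = 48 beats, 48/3 = 16 chords.
C: 6·4 = 24 beats, 24/1 = 24 chords.
Total: 48 + 16 + 24 = 88.

88 chords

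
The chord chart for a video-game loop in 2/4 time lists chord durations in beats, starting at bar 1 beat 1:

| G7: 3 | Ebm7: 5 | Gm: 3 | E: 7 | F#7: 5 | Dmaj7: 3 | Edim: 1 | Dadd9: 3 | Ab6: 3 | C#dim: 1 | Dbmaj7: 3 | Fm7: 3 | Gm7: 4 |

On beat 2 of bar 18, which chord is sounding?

Beat 2 of bar 18 is beat (18−1)×2 + 2 = 36 overall.
Running totals: G7 ends at 3, Ebm7 ends at 8, Gm ends at 11, E ends at 18, F#7 ends at 23, Dmaj7 ends at 26, Edim ends at 27, Dadd9 ends at 30, Ab6 ends at 33, C#dim ends at 34, Dbmaj7 ends at 37.
Beat 36 falls within Dbmaj7.

Dbmaj7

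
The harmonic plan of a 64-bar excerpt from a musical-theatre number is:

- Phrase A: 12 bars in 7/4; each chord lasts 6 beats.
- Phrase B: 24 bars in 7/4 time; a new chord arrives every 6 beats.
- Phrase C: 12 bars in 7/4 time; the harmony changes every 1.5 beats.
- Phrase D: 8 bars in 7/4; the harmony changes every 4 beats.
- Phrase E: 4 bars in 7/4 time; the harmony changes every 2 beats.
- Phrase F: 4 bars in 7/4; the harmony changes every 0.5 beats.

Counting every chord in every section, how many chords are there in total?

182 chords

A: 12·7 = 84 beats, 84/6 = 14 chords.
B: 24·7 = 168 beats, 168/6 = 28 chords.
C: 12·7 = 84 beats, 84/1.5 = 56 chords.
D: 8·7 = 56 beats, 56/4 = 14 chords.
E: 4·7 = 28 beats, 28/2 = 14 chords.
F: 4·7 = 28 beats, 28/0.5 = 56 chords.
Total: 14 + 28 + 56 + 14 + 14 + 56 = 182.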